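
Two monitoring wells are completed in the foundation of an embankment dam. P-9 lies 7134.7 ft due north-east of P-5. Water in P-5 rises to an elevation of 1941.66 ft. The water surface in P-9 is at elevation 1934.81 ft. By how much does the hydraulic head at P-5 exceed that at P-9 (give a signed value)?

Total head at P-5: h = 1941.66 ft (water level in the piezometer is the total head).
Total head at P-9: h = 1934.81 ft (water level in the piezometer is the total head).
Head difference: h(P-5) − h(P-9) = 1941.66 − 1934.81 = 6.85 ft.

Δh ≈ 6.85 ft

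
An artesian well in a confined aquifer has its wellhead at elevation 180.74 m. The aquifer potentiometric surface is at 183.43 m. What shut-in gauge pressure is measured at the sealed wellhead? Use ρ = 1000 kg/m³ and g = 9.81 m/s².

P ≈ 26.4 kPa

Head above the cap: Δh = 183.43 − 180.74 = 2.69 m.
P = ρgΔh = 1000 × 9.81 × 2.69 = 26389 Pa ≈ 26.4 kPa.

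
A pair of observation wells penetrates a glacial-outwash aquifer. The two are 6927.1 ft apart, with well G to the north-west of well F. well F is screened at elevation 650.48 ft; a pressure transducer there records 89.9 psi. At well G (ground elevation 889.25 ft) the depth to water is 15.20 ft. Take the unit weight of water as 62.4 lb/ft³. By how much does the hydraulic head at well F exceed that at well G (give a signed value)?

Δh ≈ -16.11 ft

Pressure head at well F: ψ = 144·P/γ = 144 × 89.9 / 62.4 = 207.46 ft.
Total head at well F: h = z + ψ = 650.48 + 207.46 = 857.94 ft.
Total head at well G: h = 889.25 − 15.20 = 874.05 ft.
Head difference: h(well F) − h(well G) = 857.94 − 874.05 = -16.11 ft.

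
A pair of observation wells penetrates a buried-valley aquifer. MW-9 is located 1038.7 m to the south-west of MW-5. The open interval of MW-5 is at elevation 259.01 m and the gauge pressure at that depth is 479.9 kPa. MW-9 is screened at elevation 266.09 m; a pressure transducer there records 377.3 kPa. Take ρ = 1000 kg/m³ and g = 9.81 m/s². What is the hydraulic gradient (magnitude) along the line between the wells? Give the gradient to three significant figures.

i ≈ 0.00325

Pressure head at MW-5: ψ = P/(ρg) = 479.9×1000 / (1000 × 9.81) = 48.92 m.
Total head at MW-5: h = z + ψ = 259.01 + 48.92 = 307.93 m.
Pressure head at MW-9: ψ = P/(ρg) = 377.3×1000 / (1000 × 9.81) = 38.46 m.
Total head at MW-9: h = z + ψ = 266.09 + 38.46 = 304.55 m.
Head difference: h(MW-5) − h(MW-9) = 307.93 − 304.55 = 3.38 m.
Hydraulic gradient: i = |Δh| / L = 3.38 / 1038.7 = 0.00325.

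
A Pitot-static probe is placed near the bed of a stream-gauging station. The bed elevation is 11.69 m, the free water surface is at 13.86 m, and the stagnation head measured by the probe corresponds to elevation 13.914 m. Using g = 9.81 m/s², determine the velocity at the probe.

Near the bed, under hydrostatic conditions, the piezometric head (z + ψ) equals the free-surface elevation, 13.86 m.
Velocity head = total − piezometric = 13.914 − 13.86 = 0.054 m.
v = √(2g·h_v) = √(2 × 9.81 × 0.054) = 1.03 m/s.

v ≈ 1.03 m/s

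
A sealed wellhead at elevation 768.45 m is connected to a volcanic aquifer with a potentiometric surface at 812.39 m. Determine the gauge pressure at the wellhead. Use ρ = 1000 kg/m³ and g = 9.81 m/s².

Head above the cap: Δh = 812.39 − 768.45 = 43.94 m.
P = ρgΔh = 1000 × 9.81 × 43.94 = 431051 Pa ≈ 431 kPa.

P ≈ 431 kPa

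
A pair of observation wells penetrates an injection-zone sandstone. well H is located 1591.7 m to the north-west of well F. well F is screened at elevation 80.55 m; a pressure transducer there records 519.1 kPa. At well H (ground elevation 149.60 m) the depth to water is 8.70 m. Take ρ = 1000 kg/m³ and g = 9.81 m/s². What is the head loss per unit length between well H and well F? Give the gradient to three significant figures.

Pressure head at well F: ψ = P/(ρg) = 519.1×1000 / (1000 × 9.81) = 52.92 m.
Total head at well F: h = z + ψ = 80.55 + 52.92 = 133.47 m.
Total head at well H: h = 149.60 − 8.70 = 140.90 m.
Head difference: h(well F) − h(well H) = 133.47 − 140.90 = -7.43 m.
Hydraulic gradient: i = |Δh| / L = 7.43 / 1591.7 = 0.00467.

i ≈ 0.00467 m/m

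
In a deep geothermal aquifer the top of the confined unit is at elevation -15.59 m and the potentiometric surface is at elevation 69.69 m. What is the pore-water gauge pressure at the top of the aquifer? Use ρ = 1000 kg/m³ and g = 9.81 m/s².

P ≈ 837 kPa

Pressure head at the aquifer top: ψ = h − z = 69.69 − (-15.59) = 85.28 m.
P = ρgψ = 1000 × 9.81 × 85.28 = 836597 Pa ≈ 837 kPa.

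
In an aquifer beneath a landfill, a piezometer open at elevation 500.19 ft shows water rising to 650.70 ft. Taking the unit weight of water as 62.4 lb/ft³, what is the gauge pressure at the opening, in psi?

Pressure head ψ = h − z = 650.70 − 500.19 = 150.51 ft.
P = γ·ψ / 144 = 62.4 × 150.51 / 144 = 65.2 psi.

P ≈ 65.2 psi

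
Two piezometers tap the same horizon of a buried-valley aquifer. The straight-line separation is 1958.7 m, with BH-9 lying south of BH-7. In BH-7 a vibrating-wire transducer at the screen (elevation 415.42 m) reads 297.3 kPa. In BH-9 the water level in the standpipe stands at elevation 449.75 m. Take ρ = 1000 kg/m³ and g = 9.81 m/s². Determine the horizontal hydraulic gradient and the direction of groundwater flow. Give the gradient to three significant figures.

i ≈ 0.00205; groundwater flows toward the north

Pressure head at BH-7: ψ = P/(ρg) = 297.3×1000 / (1000 × 9.81) = 30.31 m.
Total head at BH-7: h = z + ψ = 415.42 + 30.31 = 445.73 m.
Total head at BH-9: h = 449.75 m (water level in the piezometer is the total head).
Head difference: h(BH-7) − h(BH-9) = 445.73 − 449.75 = -4.02 m.
Hydraulic gradient: i = |Δh| / L = 4.02 / 1958.7 = 0.00205.
Flow is from higher to lower head: from BH-9 toward BH-7, i.e. toward the north.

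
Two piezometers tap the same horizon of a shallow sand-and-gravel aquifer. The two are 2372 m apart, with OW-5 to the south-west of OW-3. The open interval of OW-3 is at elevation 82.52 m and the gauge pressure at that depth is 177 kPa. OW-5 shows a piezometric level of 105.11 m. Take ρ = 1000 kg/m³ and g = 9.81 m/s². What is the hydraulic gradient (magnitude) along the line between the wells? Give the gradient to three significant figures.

i ≈ 0.00192

Pressure head at OW-3: ψ = P/(ρg) = 177×1000 / (1000 × 9.81) = 18.04 m.
Total head at OW-3: h = z + ψ = 82.52 + 18.04 = 100.56 m.
Total head at OW-5: h = 105.11 m (water level in the piezometer is the total head).
Head difference: h(OW-3) − h(OW-5) = 100.56 − 105.11 = -4.55 m.
Hydraulic gradient: i = |Δh| / L = 4.55 / 2372 = 0.00192.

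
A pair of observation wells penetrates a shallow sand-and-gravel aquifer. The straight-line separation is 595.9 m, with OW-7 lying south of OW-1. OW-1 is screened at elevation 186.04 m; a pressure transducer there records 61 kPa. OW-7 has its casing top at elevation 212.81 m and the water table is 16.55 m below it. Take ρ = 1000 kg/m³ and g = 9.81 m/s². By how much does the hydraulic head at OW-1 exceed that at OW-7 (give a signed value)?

Pressure head at OW-1: ψ = P/(ρg) = 61×1000 / (1000 × 9.81) = 6.22 m.
Total head at OW-1: h = z + ψ = 186.04 + 6.22 = 192.26 m.
Total head at OW-7: h = 212.81 − 16.55 = 196.26 m.
Head difference: h(OW-1) − h(OW-7) = 192.26 − 196.26 = -4.00 m.

Δh ≈ -4.00 m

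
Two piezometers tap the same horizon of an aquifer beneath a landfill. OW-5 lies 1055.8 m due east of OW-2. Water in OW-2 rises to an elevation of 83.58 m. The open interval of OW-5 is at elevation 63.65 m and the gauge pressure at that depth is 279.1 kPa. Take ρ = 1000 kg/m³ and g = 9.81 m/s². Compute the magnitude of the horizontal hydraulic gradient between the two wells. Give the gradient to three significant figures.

i ≈ 0.00807

Total head at OW-2: h = 83.58 m (water level in the piezometer is the total head).
Pressure head at OW-5: ψ = P/(ρg) = 279.1×1000 / (1000 × 9.81) = 28.45 m.
Total head at OW-5: h = z + ψ = 63.65 + 28.45 = 92.10 m.
Head difference: h(OW-2) − h(OW-5) = 83.58 − 92.10 = -8.52 m.
Hydraulic gradient: i = |Δh| / L = 8.52 / 1055.8 = 0.00807.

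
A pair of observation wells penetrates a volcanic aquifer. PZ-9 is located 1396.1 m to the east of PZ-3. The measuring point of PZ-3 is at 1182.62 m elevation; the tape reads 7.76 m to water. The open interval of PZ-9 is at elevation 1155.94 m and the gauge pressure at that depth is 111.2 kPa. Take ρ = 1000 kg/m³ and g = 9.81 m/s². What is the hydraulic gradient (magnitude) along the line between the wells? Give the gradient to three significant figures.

i ≈ 0.00543

Total head at PZ-3: h = 1182.62 − 7.76 = 1174.86 m.
Pressure head at PZ-9: ψ = P/(ρg) = 111.2×1000 / (1000 × 9.81) = 11.34 m.
Total head at PZ-9: h = z + ψ = 1155.94 + 11.34 = 1167.28 m.
Head difference: h(PZ-3) − h(PZ-9) = 1174.86 − 1167.28 = 7.58 m.
Hydraulic gradient: i = |Δh| / L = 7.58 / 1396.1 = 0.00543.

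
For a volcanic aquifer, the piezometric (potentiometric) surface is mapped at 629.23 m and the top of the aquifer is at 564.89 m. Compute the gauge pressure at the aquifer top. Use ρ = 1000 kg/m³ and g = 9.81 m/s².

Pressure head at the aquifer top: ψ = h − z = 629.23 − 564.89 = 64.34 m.
P = ρgψ = 1000 × 9.81 × 64.34 = 631175 Pa ≈ 631 kPa.

P ≈ 631 kPa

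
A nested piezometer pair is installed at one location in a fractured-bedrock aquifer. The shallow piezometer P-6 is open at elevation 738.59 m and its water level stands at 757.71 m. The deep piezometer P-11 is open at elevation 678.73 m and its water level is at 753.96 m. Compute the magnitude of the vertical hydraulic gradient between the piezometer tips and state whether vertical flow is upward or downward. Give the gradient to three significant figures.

|i_v| ≈ 0.0626; vertical flow is downward

Total head at P-6: h = 757.71 m (water level in the standpipe).
Total head at P-11: h = 753.96 m.
Δh = h(P-6) − h(P-11) = 757.71 − 753.96 = 3.75 m.
Vertical separation Δz = 738.59 − 678.73 = 59.86 m.
|i_v| = |Δh| / Δz = 3.75 / 59.86 = 0.0626.
Head is higher in the shallow piezometer, so vertical flow is downward (recharge condition).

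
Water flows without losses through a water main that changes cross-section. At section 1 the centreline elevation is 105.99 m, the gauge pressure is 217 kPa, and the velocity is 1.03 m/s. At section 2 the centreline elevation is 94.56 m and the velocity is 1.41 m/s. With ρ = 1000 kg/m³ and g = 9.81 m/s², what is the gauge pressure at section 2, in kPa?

Pressure head at 1: ψ₁ = P₁/(ρg) = 217×1000 / (1000 × 9.81) = 22.12 m.
Velocity heads: v₁²/2g = 1.03²/19.62 = 0.054 m; v₂²/2g = 1.41²/19.62 = 0.101 m.
Total head H = z₁ + ψ₁ + v₁²/2g = 105.99 + 22.12 + 0.054 = 128.16 m.
ψ₂ = H − z₂ − v₂²/2g = 128.16 − 94.56 − 0.101 = 33.50 m.
P₂ = ρgψ₂ = 1000 × 9.81 × 33.50 ≈ 329 kPa.

P₂ ≈ 329 kPa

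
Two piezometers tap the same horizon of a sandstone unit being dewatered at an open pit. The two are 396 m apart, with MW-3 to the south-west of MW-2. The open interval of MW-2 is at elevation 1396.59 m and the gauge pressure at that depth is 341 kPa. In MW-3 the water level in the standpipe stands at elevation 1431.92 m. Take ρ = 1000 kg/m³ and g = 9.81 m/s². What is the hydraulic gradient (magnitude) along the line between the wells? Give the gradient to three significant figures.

Pressure head at MW-2: ψ = P/(ρg) = 341×1000 / (1000 × 9.81) = 34.76 m.
Total head at MW-2: h = z + ψ = 1396.59 + 34.76 = 1431.35 m.
Total head at MW-3: h = 1431.92 m (water level in the piezometer is the total head).
Head difference: h(MW-2) − h(MW-3) = 1431.35 − 1431.92 = -0.57 m.
Hydraulic gradient: i = |Δh| / L = 0.57 / 396 = 0.00144.

i ≈ 0.00144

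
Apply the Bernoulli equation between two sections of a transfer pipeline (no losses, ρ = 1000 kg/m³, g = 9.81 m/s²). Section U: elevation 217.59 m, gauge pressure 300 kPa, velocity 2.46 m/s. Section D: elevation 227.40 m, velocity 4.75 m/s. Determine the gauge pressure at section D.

Pressure head at U: ψ₁ = P₁/(ρg) = 300×1000 / (1000 × 9.81) = 30.58 m.
Velocity heads: v₁²/2g = 2.46²/19.62 = 0.308 m; v₂²/2g = 4.75²/19.62 = 1.150 m.
Total head H = z₁ + ψ₁ + v₁²/2g = 217.59 + 30.58 + 0.308 = 248.48 m.
ψ₂ = H − z₂ − v₂²/2g = 248.48 − 227.40 − 1.150 = 19.93 m.
P₂ = ρgψ₂ = 1000 × 9.81 × 19.93 ≈ 196 kPa.

P₂ ≈ 196 kPa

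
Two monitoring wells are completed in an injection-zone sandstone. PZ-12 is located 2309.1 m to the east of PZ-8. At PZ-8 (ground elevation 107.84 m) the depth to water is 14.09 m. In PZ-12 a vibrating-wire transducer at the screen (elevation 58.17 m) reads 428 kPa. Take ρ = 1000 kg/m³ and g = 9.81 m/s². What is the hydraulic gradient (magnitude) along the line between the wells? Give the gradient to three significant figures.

Total head at PZ-8: h = 107.84 − 14.09 = 93.75 m.
Pressure head at PZ-12: ψ = P/(ρg) = 428×1000 / (1000 × 9.81) = 43.63 m.
Total head at PZ-12: h = z + ψ = 58.17 + 43.63 = 101.80 m.
Head difference: h(PZ-8) − h(PZ-12) = 93.75 − 101.80 = -8.05 m.
Hydraulic gradient: i = |Δh| / L = 8.05 / 2309.1 = 0.00349.

i ≈ 0.00349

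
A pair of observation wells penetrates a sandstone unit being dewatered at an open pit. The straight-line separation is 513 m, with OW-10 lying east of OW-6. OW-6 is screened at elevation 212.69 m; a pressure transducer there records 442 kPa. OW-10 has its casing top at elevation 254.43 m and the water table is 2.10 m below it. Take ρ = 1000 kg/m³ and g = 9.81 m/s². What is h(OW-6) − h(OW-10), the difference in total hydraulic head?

Pressure head at OW-6: ψ = P/(ρg) = 442×1000 / (1000 × 9.81) = 45.06 m.
Total head at OW-6: h = z + ψ = 212.69 + 45.06 = 257.75 m.
Total head at OW-10: h = 254.43 − 2.10 = 252.33 m.
Head difference: h(OW-6) − h(OW-10) = 257.75 − 252.33 = 5.42 m.

Δh ≈ 5.42 m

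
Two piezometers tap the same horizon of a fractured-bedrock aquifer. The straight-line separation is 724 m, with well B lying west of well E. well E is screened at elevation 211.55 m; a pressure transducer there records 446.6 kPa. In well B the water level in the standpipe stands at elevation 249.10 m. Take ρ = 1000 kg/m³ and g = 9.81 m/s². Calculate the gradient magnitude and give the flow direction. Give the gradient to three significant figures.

Pressure head at well E: ψ = P/(ρg) = 446.6×1000 / (1000 × 9.81) = 45.52 m.
Total head at well E: h = z + ψ = 211.55 + 45.52 = 257.07 m.
Total head at well B: h = 249.10 m (water level in the piezometer is the total head).
Head difference: h(well E) − h(well B) = 257.07 − 249.10 = 7.97 m.
Hydraulic gradient: i = |Δh| / L = 7.97 / 724 = 0.0110.
Flow is from higher to lower head: from well E toward well B, i.e. toward the west.

i ≈ 0.0110; groundwater flows toward the west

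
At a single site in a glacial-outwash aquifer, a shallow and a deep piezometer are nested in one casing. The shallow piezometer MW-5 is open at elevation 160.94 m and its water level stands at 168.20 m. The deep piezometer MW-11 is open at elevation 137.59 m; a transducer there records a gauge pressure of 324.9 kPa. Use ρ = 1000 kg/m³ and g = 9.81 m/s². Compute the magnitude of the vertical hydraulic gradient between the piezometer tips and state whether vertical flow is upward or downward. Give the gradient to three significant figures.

Total head at MW-5: h = 168.20 m (water level in the standpipe).
Pressure head at MW-11: ψ = P/(ρg) = 324.9×1000 / (1000 × 9.81) = 33.12 m.
Total head at MW-11: h = z + ψ = 137.59 + 33.12 = 170.71 m.
Δh = h(MW-5) − h(MW-11) = 168.20 − 170.71 = -2.51 m.
Vertical separation Δz = 160.94 − 137.59 = 23.35 m.
|i_v| = |Δh| / Δz = 2.51 / 23.35 = 0.107.
Head is higher in the deep piezometer, so vertical flow is upward (discharge condition).

|i_v| ≈ 0.107; vertical flow is upward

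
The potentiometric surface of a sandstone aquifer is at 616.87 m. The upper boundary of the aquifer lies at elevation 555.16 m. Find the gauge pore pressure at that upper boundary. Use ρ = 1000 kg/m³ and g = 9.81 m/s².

Pressure head at the aquifer top: ψ = h − z = 616.87 − 555.16 = 61.71 m.
P = ρgψ = 1000 × 9.81 × 61.71 = 605375 Pa ≈ 605 kPa.

P ≈ 605 kPa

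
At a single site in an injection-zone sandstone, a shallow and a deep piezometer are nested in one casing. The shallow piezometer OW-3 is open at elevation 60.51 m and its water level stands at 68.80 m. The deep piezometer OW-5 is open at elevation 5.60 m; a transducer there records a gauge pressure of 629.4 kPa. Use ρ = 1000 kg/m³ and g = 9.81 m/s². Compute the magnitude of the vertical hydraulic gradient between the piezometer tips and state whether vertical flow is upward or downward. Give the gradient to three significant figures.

|i_v| ≈ 0.0175; vertical flow is upward

Total head at OW-3: h = 68.80 m (water level in the standpipe).
Pressure head at OW-5: ψ = P/(ρg) = 629.4×1000 / (1000 × 9.81) = 64.16 m.
Total head at OW-5: h = z + ψ = 5.60 + 64.16 = 69.76 m.
Δh = h(OW-3) − h(OW-5) = 68.80 − 69.76 = -0.96 m.
Vertical separation Δz = 60.51 − 5.60 = 54.91 m.
|i_v| = |Δh| / Δz = 0.96 / 54.91 = 0.0175.
Head is higher in the deep piezometer, so vertical flow is upward (discharge condition).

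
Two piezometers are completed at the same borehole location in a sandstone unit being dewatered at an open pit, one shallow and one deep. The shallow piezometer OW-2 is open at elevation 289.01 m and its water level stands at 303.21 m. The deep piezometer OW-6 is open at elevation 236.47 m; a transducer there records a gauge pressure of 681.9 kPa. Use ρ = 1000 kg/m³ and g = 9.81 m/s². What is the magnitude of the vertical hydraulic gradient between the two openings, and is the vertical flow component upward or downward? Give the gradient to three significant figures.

Total head at OW-2: h = 303.21 m (water level in the standpipe).
Pressure head at OW-6: ψ = P/(ρg) = 681.9×1000 / (1000 × 9.81) = 69.51 m.
Total head at OW-6: h = z + ψ = 236.47 + 69.51 = 305.98 m.
Δh = h(OW-2) − h(OW-6) = 303.21 − 305.98 = -2.77 m.
Vertical separation Δz = 289.01 − 236.47 = 52.54 m.
|i_v| = |Δh| / Δz = 2.77 / 52.54 = 0.0527.
Head is higher in the deep piezometer, so vertical flow is upward (discharge condition).

|i_v| ≈ 0.0527; vertical flow is upward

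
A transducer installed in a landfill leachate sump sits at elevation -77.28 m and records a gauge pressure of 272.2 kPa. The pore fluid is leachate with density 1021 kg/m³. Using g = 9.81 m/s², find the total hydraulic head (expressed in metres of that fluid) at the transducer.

ψ = P/(ρg) = 272.2×1000 / (1021 × 9.81) = 27.18 m.
h = z + ψ = -77.28 + 27.18 = -50.10 m.

h ≈ -50.10 m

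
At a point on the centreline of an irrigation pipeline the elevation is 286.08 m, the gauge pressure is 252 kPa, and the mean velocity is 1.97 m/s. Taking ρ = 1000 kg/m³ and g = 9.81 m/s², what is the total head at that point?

h ≈ 311.97 m

Pressure head ψ = P/(ρg) = 252×1000 / (1000 × 9.81) = 25.69 m.
Velocity head = v²/(2g) = 1.97² / (2 × 9.81) = 0.198 m.
h = z + ψ + v²/(2g) = 286.08 + 25.69 + 0.198 = 311.97 m.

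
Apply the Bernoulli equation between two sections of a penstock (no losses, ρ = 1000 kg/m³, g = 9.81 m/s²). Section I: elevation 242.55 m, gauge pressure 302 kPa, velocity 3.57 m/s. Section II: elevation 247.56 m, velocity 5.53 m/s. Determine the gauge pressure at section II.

Pressure head at I: ψ₁ = P₁/(ρg) = 302×1000 / (1000 × 9.81) = 30.78 m.
Velocity heads: v₁²/2g = 3.57²/19.62 = 0.650 m; v₂²/2g = 5.53²/19.62 = 1.559 m.
Total head H = z₁ + ψ₁ + v₁²/2g = 242.55 + 30.78 + 0.650 = 273.98 m.
ψ₂ = H − z₂ − v₂²/2g = 273.98 − 247.56 − 1.559 = 24.86 m.
P₂ = ρgψ₂ = 1000 × 9.81 × 24.86 ≈ 244 kPa.

P₂ ≈ 244 kPa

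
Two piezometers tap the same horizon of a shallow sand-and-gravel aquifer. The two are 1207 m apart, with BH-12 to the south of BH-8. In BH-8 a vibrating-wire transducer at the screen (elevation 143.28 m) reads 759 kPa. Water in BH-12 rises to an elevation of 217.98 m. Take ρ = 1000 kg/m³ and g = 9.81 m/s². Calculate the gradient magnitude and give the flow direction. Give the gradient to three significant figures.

i ≈ 0.00221; groundwater flows toward the south

Pressure head at BH-8: ψ = P/(ρg) = 759×1000 / (1000 × 9.81) = 77.37 m.
Total head at BH-8: h = z + ψ = 143.28 + 77.37 = 220.65 m.
Total head at BH-12: h = 217.98 m (water level in the piezometer is the total head).
Head difference: h(BH-8) − h(BH-12) = 220.65 − 217.98 = 2.67 m.
Hydraulic gradient: i = |Δh| / L = 2.67 / 1207 = 0.00221.
Flow is from higher to lower head: from BH-8 toward BH-12, i.e. toward the south.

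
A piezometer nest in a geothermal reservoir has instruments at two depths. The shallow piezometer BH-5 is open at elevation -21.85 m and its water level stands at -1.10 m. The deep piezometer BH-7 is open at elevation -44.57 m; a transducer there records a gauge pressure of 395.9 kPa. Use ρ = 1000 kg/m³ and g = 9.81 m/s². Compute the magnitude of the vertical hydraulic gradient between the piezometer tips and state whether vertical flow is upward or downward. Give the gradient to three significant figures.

|i_v| ≈ 0.137; vertical flow is downward

Total head at BH-5: h = -1.10 m (water level in the standpipe).
Pressure head at BH-7: ψ = P/(ρg) = 395.9×1000 / (1000 × 9.81) = 40.36 m.
Total head at BH-7: h = z + ψ = -44.57 + 40.36 = -4.21 m.
Δh = h(BH-5) − h(BH-7) = -1.10 − (-4.21) = 3.11 m.
Vertical separation Δz = -21.85 − (-44.57) = 22.72 m.
|i_v| = |Δh| / Δz = 3.11 / 22.72 = 0.137.
Head is higher in the shallow piezometer, so vertical flow is downward (recharge condition).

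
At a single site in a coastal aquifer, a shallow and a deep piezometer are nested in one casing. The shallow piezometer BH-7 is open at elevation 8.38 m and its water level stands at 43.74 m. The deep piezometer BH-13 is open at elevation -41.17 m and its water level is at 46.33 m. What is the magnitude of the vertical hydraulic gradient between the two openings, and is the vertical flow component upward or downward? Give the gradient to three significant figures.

Total head at BH-7: h = 43.74 m (water level in the standpipe).
Total head at BH-13: h = 46.33 m.
Δh = h(BH-7) − h(BH-13) = 43.74 − 46.33 = -2.59 m.
Vertical separation Δz = 8.38 − (-41.17) = 49.55 m.
|i_v| = |Δh| / Δz = 2.59 / 49.55 = 0.0523.
Head is higher in the deep piezometer, so vertical flow is upward (discharge condition).

|i_v| ≈ 0.0523; vertical flow is upward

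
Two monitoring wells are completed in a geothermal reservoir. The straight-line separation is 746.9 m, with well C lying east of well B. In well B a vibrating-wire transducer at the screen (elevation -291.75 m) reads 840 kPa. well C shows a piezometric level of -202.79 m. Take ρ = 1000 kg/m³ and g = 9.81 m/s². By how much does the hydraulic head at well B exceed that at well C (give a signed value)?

Pressure head at well B: ψ = P/(ρg) = 840×1000 / (1000 × 9.81) = 85.63 m.
Total head at well B: h = z + ψ = -291.75 + 85.63 = -206.12 m.
Total head at well C: h = -202.79 m (water level in the piezometer is the total head).
Head difference: h(well B) − h(well C) = -206.12 − (-202.79) = -3.33 m.

Δh ≈ -3.33 m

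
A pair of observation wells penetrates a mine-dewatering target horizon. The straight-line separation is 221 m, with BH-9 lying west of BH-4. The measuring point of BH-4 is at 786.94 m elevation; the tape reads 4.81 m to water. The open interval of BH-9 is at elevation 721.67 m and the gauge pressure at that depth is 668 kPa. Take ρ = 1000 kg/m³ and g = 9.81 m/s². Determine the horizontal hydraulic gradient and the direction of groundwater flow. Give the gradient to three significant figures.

Total head at BH-4: h = 786.94 − 4.81 = 782.13 m.
Pressure head at BH-9: ψ = P/(ρg) = 668×1000 / (1000 × 9.81) = 68.09 m.
Total head at BH-9: h = z + ψ = 721.67 + 68.09 = 789.76 m.
Head difference: h(BH-4) − h(BH-9) = 782.13 − 789.76 = -7.63 m.
Hydraulic gradient: i = |Δh| / L = 7.63 / 221 = 0.0345.
Flow is from higher to lower head: from BH-9 toward BH-4, i.e. toward the east.

i ≈ 0.0345; groundwater flows toward the east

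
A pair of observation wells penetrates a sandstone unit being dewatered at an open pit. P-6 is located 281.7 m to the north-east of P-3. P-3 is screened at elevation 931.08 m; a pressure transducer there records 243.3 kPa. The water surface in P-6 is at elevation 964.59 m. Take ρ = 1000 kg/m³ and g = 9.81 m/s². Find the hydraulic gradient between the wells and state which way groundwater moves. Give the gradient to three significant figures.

Pressure head at P-3: ψ = P/(ρg) = 243.3×1000 / (1000 × 9.81) = 24.80 m.
Total head at P-3: h = z + ψ = 931.08 + 24.80 = 955.88 m.
Total head at P-6: h = 964.59 m (water level in the piezometer is the total head).
Head difference: h(P-3) − h(P-6) = 955.88 − 964.59 = -8.71 m.
Hydraulic gradient: i = |Δh| / L = 8.71 / 281.7 = 0.0309.
Flow is from higher to lower head: from P-6 toward P-3, i.e. toward the south-west.

i ≈ 0.0309; groundwater flows toward the south-west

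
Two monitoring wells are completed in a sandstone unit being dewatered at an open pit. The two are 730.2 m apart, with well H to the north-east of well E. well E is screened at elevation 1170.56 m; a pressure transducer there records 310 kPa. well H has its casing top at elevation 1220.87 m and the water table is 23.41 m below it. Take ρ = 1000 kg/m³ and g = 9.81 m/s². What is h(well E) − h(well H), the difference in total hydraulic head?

Pressure head at well E: ψ = P/(ρg) = 310×1000 / (1000 × 9.81) = 31.60 m.
Total head at well E: h = z + ψ = 1170.56 + 31.60 = 1202.16 m.
Total head at well H: h = 1220.87 − 23.41 = 1197.46 m.
Head difference: h(well E) − h(well H) = 1202.16 − 1197.46 = 4.70 m.

Δh ≈ 4.70 m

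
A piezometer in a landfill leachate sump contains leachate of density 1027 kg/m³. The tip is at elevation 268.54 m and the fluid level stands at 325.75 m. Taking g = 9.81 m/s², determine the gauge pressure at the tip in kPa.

P ≈ 576 kPa

Pressure head ψ = h − z = 325.75 − 268.54 = 57.21 m.
P = ρgψ = 1027 × 9.81 × 57.21 = 576383 Pa ≈ 576 kPa.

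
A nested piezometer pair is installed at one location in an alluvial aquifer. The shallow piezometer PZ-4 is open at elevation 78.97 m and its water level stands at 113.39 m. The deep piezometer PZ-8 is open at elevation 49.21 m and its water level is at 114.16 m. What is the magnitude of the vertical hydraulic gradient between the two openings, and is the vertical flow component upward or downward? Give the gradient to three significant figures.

|i_v| ≈ 0.0259; vertical flow is upward

Total head at PZ-4: h = 113.39 m (water level in the standpipe).
Total head at PZ-8: h = 114.16 m.
Δh = h(PZ-4) − h(PZ-8) = 113.39 − 114.16 = -0.77 m.
Vertical separation Δz = 78.97 − 49.21 = 29.76 m.
|i_v| = |Δh| / Δz = 0.77 / 29.76 = 0.0259.
Head is higher in the deep piezometer, so vertical flow is upward (discharge condition).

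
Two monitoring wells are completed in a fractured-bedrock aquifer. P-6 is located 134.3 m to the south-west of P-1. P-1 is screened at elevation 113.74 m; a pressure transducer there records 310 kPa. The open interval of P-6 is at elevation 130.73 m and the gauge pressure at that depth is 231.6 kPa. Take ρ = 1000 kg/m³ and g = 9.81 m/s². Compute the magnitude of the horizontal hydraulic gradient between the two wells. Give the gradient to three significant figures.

Pressure head at P-1: ψ = P/(ρg) = 310×1000 / (1000 × 9.81) = 31.60 m.
Total head at P-1: h = z + ψ = 113.74 + 31.60 = 145.34 m.
Pressure head at P-6: ψ = P/(ρg) = 231.6×1000 / (1000 × 9.81) = 23.61 m.
Total head at P-6: h = z + ψ = 130.73 + 23.61 = 154.34 m.
Head difference: h(P-1) − h(P-6) = 145.34 − 154.34 = -9.00 m.
Hydraulic gradient: i = |Δh| / L = 9.00 / 134.3 = 0.0670.

i ≈ 0.0670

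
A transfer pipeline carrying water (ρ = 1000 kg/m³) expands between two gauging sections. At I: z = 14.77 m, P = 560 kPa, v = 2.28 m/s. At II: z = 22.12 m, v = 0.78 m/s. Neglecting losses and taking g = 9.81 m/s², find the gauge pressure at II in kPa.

Pressure head at I: ψ₁ = P₁/(ρg) = 560×1000 / (1000 × 9.81) = 57.08 m.
Velocity heads: v₁²/2g = 2.28²/19.62 = 0.265 m; v₂²/2g = 0.78²/19.62 = 0.031 m.
Total head H = z₁ + ψ₁ + v₁²/2g = 14.77 + 57.08 + 0.265 = 72.11 m.
ψ₂ = H − z₂ − v₂²/2g = 72.11 − 22.12 − 0.031 = 49.96 m.
P₂ = ρgψ₂ = 1000 × 9.81 × 49.96 ≈ 490 kPa.

P₂ ≈ 490 kPa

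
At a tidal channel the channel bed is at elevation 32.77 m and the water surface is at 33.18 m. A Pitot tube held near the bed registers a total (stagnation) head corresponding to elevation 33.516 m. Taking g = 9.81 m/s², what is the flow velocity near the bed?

v ≈ 2.57 m/s

Near the bed, under hydrostatic conditions, the piezometric head (z + ψ) equals the free-surface elevation, 33.18 m.
Velocity head = total − piezometric = 33.516 − 33.18 = 0.336 m.
v = √(2g·h_v) = √(2 × 9.81 × 0.336) = 2.57 m/s.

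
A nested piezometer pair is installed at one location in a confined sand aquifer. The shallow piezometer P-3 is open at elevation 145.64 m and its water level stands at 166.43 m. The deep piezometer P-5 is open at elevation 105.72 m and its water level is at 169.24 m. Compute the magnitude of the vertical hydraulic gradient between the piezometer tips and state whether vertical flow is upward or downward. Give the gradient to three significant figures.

|i_v| ≈ 0.0704; vertical flow is upward

Total head at P-3: h = 166.43 m (water level in the standpipe).
Total head at P-5: h = 169.24 m.
Δh = h(P-3) − h(P-5) = 166.43 − 169.24 = -2.81 m.
Vertical separation Δz = 145.64 − 105.72 = 39.92 m.
|i_v| = |Δh| / Δz = 2.81 / 39.92 = 0.0704.
Head is higher in the deep piezometer, so vertical flow is upward (discharge condition).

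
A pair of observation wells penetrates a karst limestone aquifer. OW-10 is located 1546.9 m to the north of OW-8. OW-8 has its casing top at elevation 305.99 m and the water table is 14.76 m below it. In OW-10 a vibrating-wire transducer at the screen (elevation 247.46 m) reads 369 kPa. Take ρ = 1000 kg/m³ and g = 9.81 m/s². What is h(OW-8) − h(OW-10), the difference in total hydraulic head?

Δh ≈ 6.16 m

Total head at OW-8: h = 305.99 − 14.76 = 291.23 m.
Pressure head at OW-10: ψ = P/(ρg) = 369×1000 / (1000 × 9.81) = 37.61 m.
Total head at OW-10: h = z + ψ = 247.46 + 37.61 = 285.07 m.
Head difference: h(OW-8) − h(OW-10) = 291.23 − 285.07 = 6.16 m.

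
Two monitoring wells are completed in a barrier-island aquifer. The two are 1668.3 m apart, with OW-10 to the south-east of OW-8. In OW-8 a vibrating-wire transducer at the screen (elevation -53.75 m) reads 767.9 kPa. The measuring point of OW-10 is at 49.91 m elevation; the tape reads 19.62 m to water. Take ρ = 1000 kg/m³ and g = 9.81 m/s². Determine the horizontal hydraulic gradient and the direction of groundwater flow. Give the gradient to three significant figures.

Pressure head at OW-8: ψ = P/(ρg) = 767.9×1000 / (1000 × 9.81) = 78.28 m.
Total head at OW-8: h = z + ψ = -53.75 + 78.28 = 24.53 m.
Total head at OW-10: h = 49.91 − 19.62 = 30.29 m.
Head difference: h(OW-8) − h(OW-10) = 24.53 − 30.29 = -5.76 m.
Hydraulic gradient: i = |Δh| / L = 5.76 / 1668.3 = 0.00345.
Flow is from higher to lower head: from OW-10 toward OW-8, i.e. toward the north-west.

i ≈ 0.00345; groundwater flows toward the north-west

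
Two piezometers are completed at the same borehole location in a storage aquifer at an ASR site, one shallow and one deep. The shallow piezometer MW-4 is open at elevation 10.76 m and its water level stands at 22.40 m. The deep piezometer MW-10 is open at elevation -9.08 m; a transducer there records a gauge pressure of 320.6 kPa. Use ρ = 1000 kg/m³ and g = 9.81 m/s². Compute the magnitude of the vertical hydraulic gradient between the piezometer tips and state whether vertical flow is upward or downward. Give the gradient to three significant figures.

Total head at MW-4: h = 22.40 m (water level in the standpipe).
Pressure head at MW-10: ψ = P/(ρg) = 320.6×1000 / (1000 × 9.81) = 32.68 m.
Total head at MW-10: h = z + ψ = -9.08 + 32.68 = 23.60 m.
Δh = h(MW-4) − h(MW-10) = 22.40 − 23.60 = -1.20 m.
Vertical separation Δz = 10.76 − (-9.08) = 19.84 m.
|i_v| = |Δh| / Δz = 1.20 / 19.84 = 0.0605.
Head is higher in the deep piezometer, so vertical flow is upward (discharge condition).

|i_v| ≈ 0.0605; vertical flow is upward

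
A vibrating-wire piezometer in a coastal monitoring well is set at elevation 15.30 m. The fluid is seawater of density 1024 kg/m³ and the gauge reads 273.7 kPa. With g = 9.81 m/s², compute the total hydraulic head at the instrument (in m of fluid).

h ≈ 42.55 m

ψ = P/(ρg) = 273.7×1000 / (1024 × 9.81) = 27.25 m.
h = z + ψ = 15.30 + 27.25 = 42.55 m.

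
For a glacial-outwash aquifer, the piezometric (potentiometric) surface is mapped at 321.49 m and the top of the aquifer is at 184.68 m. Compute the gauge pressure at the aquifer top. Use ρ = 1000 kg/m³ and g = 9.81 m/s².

Pressure head at the aquifer top: ψ = h − z = 321.49 − 184.68 = 136.81 m.
P = ρgψ = 1000 × 9.81 × 136.81 = 1342106 Pa ≈ 1340 kPa.

P ≈ 1340 kPa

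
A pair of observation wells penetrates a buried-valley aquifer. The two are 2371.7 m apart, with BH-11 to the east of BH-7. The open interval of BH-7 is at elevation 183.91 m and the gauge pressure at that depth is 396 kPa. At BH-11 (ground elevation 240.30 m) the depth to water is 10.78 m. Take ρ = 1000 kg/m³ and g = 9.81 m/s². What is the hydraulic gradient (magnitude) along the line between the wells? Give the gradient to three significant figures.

i ≈ 0.00221

Pressure head at BH-7: ψ = P/(ρg) = 396×1000 / (1000 × 9.81) = 40.37 m.
Total head at BH-7: h = z + ψ = 183.91 + 40.37 = 224.28 m.
Total head at BH-11: h = 240.30 − 10.78 = 229.52 m.
Head difference: h(BH-7) − h(BH-11) = 224.28 − 229.52 = -5.24 m.
Hydraulic gradient: i = |Δh| / L = 5.24 / 2371.7 = 0.00221.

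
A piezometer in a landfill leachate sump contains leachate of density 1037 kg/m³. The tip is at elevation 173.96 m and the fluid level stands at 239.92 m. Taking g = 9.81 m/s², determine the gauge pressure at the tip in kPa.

P ≈ 671 kPa

Pressure head ψ = h − z = 239.92 − 173.96 = 65.96 m.
P = ρgψ = 1037 × 9.81 × 65.96 = 671009 Pa ≈ 671 kPa.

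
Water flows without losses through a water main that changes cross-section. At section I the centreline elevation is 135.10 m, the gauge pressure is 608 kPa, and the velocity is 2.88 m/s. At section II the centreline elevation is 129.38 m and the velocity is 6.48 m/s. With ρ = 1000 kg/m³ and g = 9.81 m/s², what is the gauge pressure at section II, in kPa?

Pressure head at I: ψ₁ = P₁/(ρg) = 608×1000 / (1000 × 9.81) = 61.98 m.
Velocity heads: v₁²/2g = 2.88²/19.62 = 0.423 m; v₂²/2g = 6.48²/19.62 = 2.140 m.
Total head H = z₁ + ψ₁ + v₁²/2g = 135.10 + 61.98 + 0.423 = 197.50 m.
ψ₂ = H − z₂ − v₂²/2g = 197.50 − 129.38 − 2.140 = 65.98 m.
P₂ = ρgψ₂ = 1000 × 9.81 × 65.98 ≈ 647 kPa.

P₂ ≈ 647 kPa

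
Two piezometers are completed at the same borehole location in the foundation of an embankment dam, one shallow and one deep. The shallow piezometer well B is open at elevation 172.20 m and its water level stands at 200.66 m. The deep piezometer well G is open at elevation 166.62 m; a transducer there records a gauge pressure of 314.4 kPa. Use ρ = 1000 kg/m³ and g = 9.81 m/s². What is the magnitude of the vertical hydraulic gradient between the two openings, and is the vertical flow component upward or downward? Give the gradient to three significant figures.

|i_v| ≈ 0.357; vertical flow is downward

Total head at well B: h = 200.66 m (water level in the standpipe).
Pressure head at well G: ψ = P/(ρg) = 314.4×1000 / (1000 × 9.81) = 32.05 m.
Total head at well G: h = z + ψ = 166.62 + 32.05 = 198.67 m.
Δh = h(well B) − h(well G) = 200.66 − 198.67 = 1.99 m.
Vertical separation Δz = 172.20 − 166.62 = 5.58 m.
|i_v| = |Δh| / Δz = 1.99 / 5.58 = 0.357.
Head is higher in the shallow piezometer, so vertical flow is downward (recharge condition).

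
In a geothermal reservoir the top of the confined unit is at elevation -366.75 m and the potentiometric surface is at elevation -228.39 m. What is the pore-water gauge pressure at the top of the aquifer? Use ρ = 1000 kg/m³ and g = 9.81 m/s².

P ≈ 1360 kPa

Pressure head at the aquifer top: ψ = h − z = -228.39 − (-366.75) = 138.36 m.
P = ρgψ = 1000 × 9.81 × 138.36 = 1357312 Pa ≈ 1360 kPa.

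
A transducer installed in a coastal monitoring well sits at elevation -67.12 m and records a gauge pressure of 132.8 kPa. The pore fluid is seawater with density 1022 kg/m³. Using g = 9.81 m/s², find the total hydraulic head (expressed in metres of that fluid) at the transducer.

ψ = P/(ρg) = 132.8×1000 / (1022 × 9.81) = 13.25 m.
h = z + ψ = -67.12 + 13.25 = -53.87 m.

h ≈ -53.87 m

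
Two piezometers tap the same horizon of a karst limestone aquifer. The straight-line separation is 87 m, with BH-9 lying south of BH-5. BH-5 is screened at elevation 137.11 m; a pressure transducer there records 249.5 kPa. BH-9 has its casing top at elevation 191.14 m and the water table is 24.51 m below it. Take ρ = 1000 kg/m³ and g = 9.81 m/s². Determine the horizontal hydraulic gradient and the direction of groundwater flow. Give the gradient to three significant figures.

Pressure head at BH-5: ψ = P/(ρg) = 249.5×1000 / (1000 × 9.81) = 25.43 m.
Total head at BH-5: h = z + ψ = 137.11 + 25.43 = 162.54 m.
Total head at BH-9: h = 191.14 − 24.51 = 166.63 m.
Head difference: h(BH-5) − h(BH-9) = 162.54 − 166.63 = -4.09 m.
Hydraulic gradient: i = |Δh| / L = 4.09 / 87 = 0.0470.
Flow is from higher to lower head: from BH-9 toward BH-5, i.e. toward the north.

i ≈ 0.0470; groundwater flows toward the north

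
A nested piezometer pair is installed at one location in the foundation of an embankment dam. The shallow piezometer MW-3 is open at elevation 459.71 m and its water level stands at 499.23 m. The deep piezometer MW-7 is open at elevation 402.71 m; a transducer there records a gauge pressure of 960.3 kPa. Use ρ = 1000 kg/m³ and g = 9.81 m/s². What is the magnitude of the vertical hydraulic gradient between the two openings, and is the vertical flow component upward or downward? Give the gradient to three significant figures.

|i_v| ≈ 0.0240; vertical flow is upward

Total head at MW-3: h = 499.23 m (water level in the standpipe).
Pressure head at MW-7: ψ = P/(ρg) = 960.3×1000 / (1000 × 9.81) = 97.89 m.
Total head at MW-7: h = z + ψ = 402.71 + 97.89 = 500.60 m.
Δh = h(MW-3) − h(MW-7) = 499.23 − 500.60 = -1.37 m.
Vertical separation Δz = 459.71 − 402.71 = 57.00 m.
|i_v| = |Δh| / Δz = 1.37 / 57.00 = 0.0240.
Head is higher in the deep piezometer, so vertical flow is upward (discharge condition).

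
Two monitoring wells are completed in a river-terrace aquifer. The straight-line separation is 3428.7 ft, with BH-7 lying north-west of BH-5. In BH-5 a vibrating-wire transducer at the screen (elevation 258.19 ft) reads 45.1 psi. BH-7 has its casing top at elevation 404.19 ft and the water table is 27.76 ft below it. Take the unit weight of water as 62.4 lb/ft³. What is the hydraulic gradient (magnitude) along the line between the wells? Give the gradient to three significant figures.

Pressure head at BH-5: ψ = 144·P/γ = 144 × 45.1 / 62.4 = 104.08 ft.
Total head at BH-5: h = z + ψ = 258.19 + 104.08 = 362.27 ft.
Total head at BH-7: h = 404.19 − 27.76 = 376.43 ft.
Head difference: h(BH-5) − h(BH-7) = 362.27 − 376.43 = -14.16 ft.
Hydraulic gradient: i = |Δh| / L = 14.16 / 3428.7 = 0.00413.

i ≈ 0.00413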